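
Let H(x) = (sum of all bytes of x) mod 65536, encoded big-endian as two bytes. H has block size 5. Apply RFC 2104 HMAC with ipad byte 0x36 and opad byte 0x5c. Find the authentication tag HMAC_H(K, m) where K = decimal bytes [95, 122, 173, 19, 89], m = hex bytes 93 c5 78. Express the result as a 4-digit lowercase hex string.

Key decimal bytes [95, 122, 173, 19, 89] = 5f 7a ad 13 59 is exactly B = 5 bytes: K' = 5f 7a ad 13 59.
K' ⊕ ipad = 69 4c 9b 25 6f.  K' ⊕ opad = 03 26 f1 4f 05.
Inner input = (K'⊕ipad) ∥ m = 69 4c 9b 25 6f ∥ 93 c5 78.
Inner hash: sum = 105+76+155+37+111+147+197+120 = 948 → 03 b4.
Outer input = (K'⊕opad) ∥ inner = 03 26 f1 4f 05 ∥ 03 b4.
Outer hash (tag): sum = 3+38+241+79+5+3+180 = 549 → 02 25.

0225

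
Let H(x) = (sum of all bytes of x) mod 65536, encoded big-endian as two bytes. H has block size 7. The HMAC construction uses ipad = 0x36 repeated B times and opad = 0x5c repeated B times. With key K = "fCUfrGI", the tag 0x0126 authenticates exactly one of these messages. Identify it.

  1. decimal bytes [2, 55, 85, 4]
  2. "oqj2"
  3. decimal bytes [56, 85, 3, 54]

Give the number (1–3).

2

Key "fCUfrGI" = 66 43 55 66 72 47 49 is exactly B = 7 bytes: K' = 66 43 55 66 72 47 49.
K' ⊕ ipad = 50 75 63 50 44 71 7f; K' ⊕ opad = 3a 1f 09 3a 2e 1b 15.
m1: inner = H(50 75 63 50 44 71 7f 02 37 55 04) = 03 3e; tag = H(3a 1f 09 3a 2e 1b 15 03 3e) = 013b
m2: inner = H(50 75 63 50 44 71 7f 6f 71 6a 32) = 04 28; tag = H(3a 1f 09 3a 2e 1b 15 04 28) = 0126 ← matches
m3: inner = H(50 75 63 50 44 71 7f 38 55 03 36) = 03 72; tag = H(3a 1f 09 3a 2e 1b 15 03 72) = 016f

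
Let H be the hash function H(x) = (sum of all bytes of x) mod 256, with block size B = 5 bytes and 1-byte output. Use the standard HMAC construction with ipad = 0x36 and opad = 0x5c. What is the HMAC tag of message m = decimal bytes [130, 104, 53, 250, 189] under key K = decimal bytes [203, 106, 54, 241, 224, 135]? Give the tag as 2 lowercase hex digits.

Key decimal bytes [203, 106, 54, 241, 224, 135] = cb 6a 36 f1 e0 87 is 6 bytes > B = 5, so hash it first: H(key) = c3, then zero-pad to 5 bytes: K' = c3 00 00 00 00.
K' ⊕ ipad = f5 36 36 36 36.  K' ⊕ opad = 9f 5c 5c 5c 5c.
Inner input = (K'⊕ipad) ∥ m = f5 36 36 36 36 ∥ 82 68 35 fa bd.
Inner hash: sum = 245+54+54+54+54+130+104+53+250+189 = 1187; mod 256 = 163 → a3.
Outer input = (K'⊕opad) ∥ inner = 9f 5c 5c 5c 5c ∥ a3.
Outer hash (tag): sum = 159+92+92+92+92+163 = 690; mod 256 = 178 → b2.

b2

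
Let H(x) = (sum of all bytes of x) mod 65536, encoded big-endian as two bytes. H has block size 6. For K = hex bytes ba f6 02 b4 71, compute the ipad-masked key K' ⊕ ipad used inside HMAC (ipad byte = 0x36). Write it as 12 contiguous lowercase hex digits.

8cc034824736

Key hex bytes ba f6 02 b4 71 is 5 bytes ≤ B = 6; zero-pad to 6 bytes: K' = ba f6 02 b4 71 00.
XOR each byte with 0x36: ba⊕36=8c, f6⊕36=c0, 02⊕36=34, b4⊕36=82, 71⊕36=47, 00⊕36=36.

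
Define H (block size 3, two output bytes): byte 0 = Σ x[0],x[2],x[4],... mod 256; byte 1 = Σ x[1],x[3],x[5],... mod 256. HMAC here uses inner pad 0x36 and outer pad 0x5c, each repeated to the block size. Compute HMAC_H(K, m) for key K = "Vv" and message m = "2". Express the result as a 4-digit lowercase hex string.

Key "Vv" = 56 76 is 2 bytes ≤ B = 3; zero-pad to 3 bytes: K' = 56 76 00.
K' ⊕ ipad = 60 40 36.  K' ⊕ opad = 0a 2a 5c.
Inner input = (K'⊕ipad) ∥ m = 60 40 36 ∥ 32.
Inner hash: even-index sum = 150 mod 256 = 150; odd-index sum = 114 mod 256 = 114 → 96 72.
Outer input = (K'⊕opad) ∥ inner = 0a 2a 5c ∥ 96 72.
Outer hash (tag): even-index sum = 216 mod 256 = 216; odd-index sum = 192 mod 256 = 192 → d8 c0.

d8c0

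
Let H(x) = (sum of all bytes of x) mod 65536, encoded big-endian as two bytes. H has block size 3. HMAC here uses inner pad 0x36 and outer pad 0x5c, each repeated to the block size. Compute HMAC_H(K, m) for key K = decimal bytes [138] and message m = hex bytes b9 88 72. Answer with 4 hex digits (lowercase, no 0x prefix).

026b

Key decimal bytes [138] = 8a is 1 byte ≤ B = 3; zero-pad to 3 bytes: K' = 8a 00 00.
K' ⊕ ipad = bc 36 36.  K' ⊕ opad = d6 5c 5c.
Inner input = (K'⊕ipad) ∥ m = bc 36 36 ∥ b9 88 72.
Inner hash: sum = 188+54+54+185+136+114 = 731 → 02 db.
Outer input = (K'⊕opad) ∥ inner = d6 5c 5c ∥ 02 db.
Outer hash (tag): sum = 214+92+92+2+219 = 619 → 02 6b.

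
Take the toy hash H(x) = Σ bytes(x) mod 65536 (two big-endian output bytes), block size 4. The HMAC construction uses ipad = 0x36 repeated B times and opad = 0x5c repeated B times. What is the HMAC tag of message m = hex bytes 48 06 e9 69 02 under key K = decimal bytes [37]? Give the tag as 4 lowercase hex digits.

Key decimal bytes [37] = 25 is 1 byte ≤ B = 4; zero-pad to 4 bytes: K' = 25 00 00 00.
K' ⊕ ipad = 13 36 36 36.  K' ⊕ opad = 79 5c 5c 5c.
Inner input = (K'⊕ipad) ∥ m = 13 36 36 36 ∥ 48 06 e9 69 02.
Inner hash: sum = 19+54+54+54+72+6+233+105+2 = 599 → 02 57.
Outer input = (K'⊕opad) ∥ inner = 79 5c 5c 5c ∥ 02 57.
Outer hash (tag): sum = 121+92+92+92+2+87 = 486 → 01 e6.

01e6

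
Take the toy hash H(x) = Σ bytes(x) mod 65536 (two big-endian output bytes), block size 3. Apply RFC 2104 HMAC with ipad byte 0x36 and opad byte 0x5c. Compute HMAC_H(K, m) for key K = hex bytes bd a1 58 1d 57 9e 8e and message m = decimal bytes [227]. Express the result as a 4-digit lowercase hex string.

0174

Key hex bytes bd a1 58 1d 57 9e 8e is 7 bytes > B = 3, so hash it first: H(key) = 03 56, then zero-pad to 3 bytes: K' = 03 56 00.
K' ⊕ ipad = 35 60 36.  K' ⊕ opad = 5f 0a 5c.
Inner input = (K'⊕ipad) ∥ m = 35 60 36 ∥ e3.
Inner hash: sum = 53+96+54+227 = 430 → 01 ae.
Outer input = (K'⊕opad) ∥ inner = 5f 0a 5c ∥ 01 ae.
Outer hash (tag): sum = 95+10+92+1+174 = 372 → 01 74.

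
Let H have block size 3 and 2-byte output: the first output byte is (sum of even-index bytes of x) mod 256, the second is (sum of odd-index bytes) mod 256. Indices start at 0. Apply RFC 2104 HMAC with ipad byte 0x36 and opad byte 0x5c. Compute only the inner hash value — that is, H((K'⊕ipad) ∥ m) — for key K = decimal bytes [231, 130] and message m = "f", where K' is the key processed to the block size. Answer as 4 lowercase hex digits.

071a

Key decimal bytes [231, 130] = e7 82 is 2 bytes ≤ B = 3; zero-pad to 3 bytes: K' = e7 82 00.
K' ⊕ ipad = d1 b4 36.
Inner input = d1 b4 36 ∥ 66.
Inner hash: even-index sum = 263 mod 256 = 7; odd-index sum = 282 mod 256 = 26 → 07 1a.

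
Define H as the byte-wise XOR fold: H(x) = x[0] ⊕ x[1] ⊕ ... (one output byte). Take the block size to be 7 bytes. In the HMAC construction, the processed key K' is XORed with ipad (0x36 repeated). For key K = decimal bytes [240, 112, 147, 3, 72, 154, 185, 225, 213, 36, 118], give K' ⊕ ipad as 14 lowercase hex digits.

Key decimal bytes [240, 112, 147, 3, 72, 154, 185, 225, 213, 36, 118] = f0 70 93 03 48 9a b9 e1 d5 24 76 is 11 bytes > B = 7, so hash it first: H(key) = 1d, then zero-pad to 7 bytes: K' = 1d 00 00 00 00 00 00.
XOR each byte with 0x36: 1d⊕36=2b, 00⊕36=36, 00⊕36=36, 00⊕36=36, 00⊕36=36, 00⊕36=36, 00⊕36=36.

2b363636363636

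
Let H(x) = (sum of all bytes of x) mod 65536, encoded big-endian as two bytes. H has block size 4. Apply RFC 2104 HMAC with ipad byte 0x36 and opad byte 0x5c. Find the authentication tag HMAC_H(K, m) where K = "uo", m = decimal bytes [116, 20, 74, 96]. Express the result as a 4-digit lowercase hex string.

Key "uo" = 75 6f is 2 bytes ≤ B = 4; zero-pad to 4 bytes: K' = 75 6f 00 00.
K' ⊕ ipad = 43 59 36 36.  K' ⊕ opad = 29 33 5c 5c.
Inner input = (K'⊕ipad) ∥ m = 43 59 36 36 ∥ 74 14 4a 60.
Inner hash: sum = 67+89+54+54+116+20+74+96 = 570 → 02 3a.
Outer input = (K'⊕opad) ∥ inner = 29 33 5c 5c ∥ 02 3a.
Outer hash (tag): sum = 41+51+92+92+2+58 = 336 → 01 50.

0150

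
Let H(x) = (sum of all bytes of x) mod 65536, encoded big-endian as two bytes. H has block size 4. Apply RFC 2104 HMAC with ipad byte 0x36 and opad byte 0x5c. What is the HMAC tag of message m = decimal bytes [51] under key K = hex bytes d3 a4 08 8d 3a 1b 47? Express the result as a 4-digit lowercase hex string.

Key hex bytes d3 a4 08 8d 3a 1b 47 is 7 bytes > B = 4, so hash it first: H(key) = 02 a8, then zero-pad to 4 bytes: K' = 02 a8 00 00.
K' ⊕ ipad = 34 9e 36 36.  K' ⊕ opad = 5e f4 5c 5c.
Inner input = (K'⊕ipad) ∥ m = 34 9e 36 36 ∥ 33.
Inner hash: sum = 52+158+54+54+51 = 369 → 01 71.
Outer input = (K'⊕opad) ∥ inner = 5e f4 5c 5c ∥ 01 71.
Outer hash (tag): sum = 94+244+92+92+1+113 = 636 → 02 7c.

027c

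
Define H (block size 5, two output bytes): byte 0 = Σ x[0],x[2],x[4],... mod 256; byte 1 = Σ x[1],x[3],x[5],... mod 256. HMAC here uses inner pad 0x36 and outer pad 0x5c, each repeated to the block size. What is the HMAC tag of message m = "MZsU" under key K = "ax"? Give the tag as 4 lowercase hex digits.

39f2

Key "ax" = 61 78 is 2 bytes ≤ B = 5; zero-pad to 5 bytes: K' = 61 78 00 00 00.
K' ⊕ ipad = 57 4e 36 36 36.  K' ⊕ opad = 3d 24 5c 5c 5c.
Inner input = (K'⊕ipad) ∥ m = 57 4e 36 36 36 ∥ 4d 5a 73 55.
Inner hash: even-index sum = 370 mod 256 = 114; odd-index sum = 324 mod 256 = 68 → 72 44.
Outer input = (K'⊕opad) ∥ inner = 3d 24 5c 5c 5c ∥ 72 44.
Outer hash (tag): even-index sum = 313 mod 256 = 57; odd-index sum = 242 mod 256 = 242 → 39 f2.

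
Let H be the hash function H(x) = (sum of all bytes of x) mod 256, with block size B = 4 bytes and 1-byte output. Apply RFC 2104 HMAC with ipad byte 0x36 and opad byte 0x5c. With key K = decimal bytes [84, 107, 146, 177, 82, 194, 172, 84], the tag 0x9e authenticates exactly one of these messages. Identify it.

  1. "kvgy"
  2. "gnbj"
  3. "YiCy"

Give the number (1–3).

3

Key decimal bytes [84, 107, 146, 177, 82, 194, 172, 84] = 54 6b 92 b1 52 c2 ac 54 is 8 bytes > B = 4, so hash it first: H(key) = 16, then zero-pad to 4 bytes: K' = 16 00 00 00.
K' ⊕ ipad = 20 36 36 36; K' ⊕ opad = 4a 5c 5c 5c.
m1: inner = H(20 36 36 36 6b 76 67 79) = 83; tag = H(4a 5c 5c 5c 83) = e1
m2: inner = H(20 36 36 36 67 6e 62 6a) = 63; tag = H(4a 5c 5c 5c 63) = c1
m3: inner = H(20 36 36 36 59 69 43 79) = 40; tag = H(4a 5c 5c 5c 40) = 9e ← matches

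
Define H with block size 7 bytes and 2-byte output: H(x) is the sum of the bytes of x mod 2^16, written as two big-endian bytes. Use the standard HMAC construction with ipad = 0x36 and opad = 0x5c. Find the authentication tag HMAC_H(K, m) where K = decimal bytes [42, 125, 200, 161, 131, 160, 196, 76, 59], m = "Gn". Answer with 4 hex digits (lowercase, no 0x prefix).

Key decimal bytes [42, 125, 200, 161, 131, 160, 196, 76, 59] = 2a 7d c8 a1 83 a0 c4 4c 3b is 9 bytes > B = 7, so hash it first: H(key) = 04 7e, then zero-pad to 7 bytes: K' = 04 7e 00 00 00 00 00.
K' ⊕ ipad = 32 48 36 36 36 36 36.  K' ⊕ opad = 58 22 5c 5c 5c 5c 5c.
Inner input = (K'⊕ipad) ∥ m = 32 48 36 36 36 36 36 ∥ 47 6e.
Inner hash: sum = 50+72+54+54+54+54+54+71+110 = 573 → 02 3d.
Outer input = (K'⊕opad) ∥ inner = 58 22 5c 5c 5c 5c 5c ∥ 02 3d.
Outer hash (tag): sum = 88+34+92+92+92+92+92+2+61 = 645 → 02 85.

0285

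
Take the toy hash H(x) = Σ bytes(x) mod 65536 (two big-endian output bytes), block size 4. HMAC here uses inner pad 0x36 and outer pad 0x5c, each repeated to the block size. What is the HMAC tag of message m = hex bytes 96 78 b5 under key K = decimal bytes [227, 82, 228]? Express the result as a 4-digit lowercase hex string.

Key decimal bytes [227, 82, 228] = e3 52 e4 is 3 bytes ≤ B = 4; zero-pad to 4 bytes: K' = e3 52 e4 00.
K' ⊕ ipad = d5 64 d2 36.  K' ⊕ opad = bf 0e b8 5c.
Inner input = (K'⊕ipad) ∥ m = d5 64 d2 36 ∥ 96 78 b5.
Inner hash: sum = 213+100+210+54+150+120+181 = 1028 → 04 04.
Outer input = (K'⊕opad) ∥ inner = bf 0e b8 5c ∥ 04 04.
Outer hash (tag): sum = 191+14+184+92+4+4 = 489 → 01 e9.

01e9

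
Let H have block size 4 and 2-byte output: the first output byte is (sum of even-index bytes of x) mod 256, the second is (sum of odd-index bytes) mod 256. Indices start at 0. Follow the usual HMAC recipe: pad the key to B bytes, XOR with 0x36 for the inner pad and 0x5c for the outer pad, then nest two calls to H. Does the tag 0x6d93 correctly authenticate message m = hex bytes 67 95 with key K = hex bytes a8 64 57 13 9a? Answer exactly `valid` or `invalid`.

Key hex bytes a8 64 57 13 9a is 5 bytes > B = 4, so hash it first: H(key) = 99 77, then zero-pad to 4 bytes: K' = 99 77 00 00.
K' ⊕ ipad = af 41 36 36; K' ⊕ opad = c5 2b 5c 5c.
Inner hash: even-index sum = 332 mod 256 = 76; odd-index sum = 268 mod 256 = 12 → 4c 0c.
Outer hash (recomputed tag): even-index sum = 365 mod 256 = 109; odd-index sum = 147 mod 256 = 147 → 6d 93.
Recomputed tag = 6d93; claimed = 6d93 → match.

valid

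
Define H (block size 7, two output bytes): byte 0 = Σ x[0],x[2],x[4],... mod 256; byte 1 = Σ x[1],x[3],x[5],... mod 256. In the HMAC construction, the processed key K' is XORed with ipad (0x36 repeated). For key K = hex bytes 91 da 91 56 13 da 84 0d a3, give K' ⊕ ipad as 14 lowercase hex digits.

Key hex bytes 91 da 91 56 13 da 84 0d a3 is 9 bytes > B = 7, so hash it first: H(key) = 5c 17, then zero-pad to 7 bytes: K' = 5c 17 00 00 00 00 00.
XOR each byte with 0x36: 5c⊕36=6a, 17⊕36=21, 00⊕36=36, 00⊕36=36, 00⊕36=36, 00⊕36=36, 00⊕36=36.

6a213636363636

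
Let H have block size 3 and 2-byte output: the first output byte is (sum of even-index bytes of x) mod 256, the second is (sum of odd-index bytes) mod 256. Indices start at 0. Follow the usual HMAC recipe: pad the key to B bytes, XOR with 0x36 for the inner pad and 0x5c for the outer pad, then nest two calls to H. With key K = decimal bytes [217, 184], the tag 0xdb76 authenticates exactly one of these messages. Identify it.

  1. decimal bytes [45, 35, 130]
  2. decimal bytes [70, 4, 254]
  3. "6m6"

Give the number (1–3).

3

Key decimal bytes [217, 184] = d9 b8 is 2 bytes ≤ B = 3; zero-pad to 3 bytes: K' = d9 b8 00.
K' ⊕ ipad = ef 8e 36; K' ⊕ opad = 85 e4 5c.
m1: inner = H(ef 8e 36 2d 23 82) = 48 3d; tag = H(85 e4 5c 48 3d) = 1e2c
m2: inner = H(ef 8e 36 46 04 fe) = 29 d2; tag = H(85 e4 5c 29 d2) = b30d
m3: inner = H(ef 8e 36 36 6d 36) = 92 fa; tag = H(85 e4 5c 92 fa) = db76 ← matches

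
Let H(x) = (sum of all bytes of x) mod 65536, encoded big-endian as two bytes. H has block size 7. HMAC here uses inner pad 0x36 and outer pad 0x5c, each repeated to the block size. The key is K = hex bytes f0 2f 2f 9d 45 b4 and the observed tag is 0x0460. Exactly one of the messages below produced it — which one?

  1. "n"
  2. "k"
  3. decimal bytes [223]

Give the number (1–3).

3

Key hex bytes f0 2f 2f 9d 45 b4 is 6 bytes ≤ B = 7; zero-pad to 7 bytes: K' = f0 2f 2f 9d 45 b4 00.
K' ⊕ ipad = c6 19 19 ab 73 82 36; K' ⊕ opad = ac 73 73 c1 19 e8 5c.
m1: inner = H(c6 19 19 ab 73 82 36 6e) = 03 3c; tag = H(ac 73 73 c1 19 e8 5c 03 3c) = 03ef
m2: inner = H(c6 19 19 ab 73 82 36 6b) = 03 39; tag = H(ac 73 73 c1 19 e8 5c 03 39) = 03ec
m3: inner = H(c6 19 19 ab 73 82 36 df) = 03 ad; tag = H(ac 73 73 c1 19 e8 5c 03 ad) = 0460 ← matches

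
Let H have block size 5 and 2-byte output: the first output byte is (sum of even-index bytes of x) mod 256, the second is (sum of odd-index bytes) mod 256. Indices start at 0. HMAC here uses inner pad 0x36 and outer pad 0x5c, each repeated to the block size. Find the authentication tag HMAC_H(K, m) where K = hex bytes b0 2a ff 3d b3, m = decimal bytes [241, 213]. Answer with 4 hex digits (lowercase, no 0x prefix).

Key hex bytes b0 2a ff 3d b3 is exactly B = 5 bytes: K' = b0 2a ff 3d b3.
K' ⊕ ipad = 86 1c c9 0b 85.  K' ⊕ opad = ec 76 a3 61 ef.
Inner input = (K'⊕ipad) ∥ m = 86 1c c9 0b 85 ∥ f1 d5.
Inner hash: even-index sum = 681 mod 256 = 169; odd-index sum = 280 mod 256 = 24 → a9 18.
Outer input = (K'⊕opad) ∥ inner = ec 76 a3 61 ef ∥ a9 18.
Outer hash (tag): even-index sum = 662 mod 256 = 150; odd-index sum = 384 mod 256 = 128 → 96 80.

9680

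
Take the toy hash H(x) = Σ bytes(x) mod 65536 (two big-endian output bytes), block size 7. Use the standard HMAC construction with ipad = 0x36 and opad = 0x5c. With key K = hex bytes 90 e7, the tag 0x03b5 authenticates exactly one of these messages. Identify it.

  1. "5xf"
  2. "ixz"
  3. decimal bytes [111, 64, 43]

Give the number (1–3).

Key hex bytes 90 e7 is 2 bytes ≤ B = 7; zero-pad to 7 bytes: K' = 90 e7 00 00 00 00 00.
K' ⊕ ipad = a6 d1 36 36 36 36 36; K' ⊕ opad = cc bb 5c 5c 5c 5c 5c.
m1: inner = H(a6 d1 36 36 36 36 36 35 78 66) = 03 98; tag = H(cc bb 5c 5c 5c 5c 5c 03 98) = 03ee
m2: inner = H(a6 d1 36 36 36 36 36 69 78 7a) = 03 e0; tag = H(cc bb 5c 5c 5c 5c 5c 03 e0) = 0436
m3: inner = H(a6 d1 36 36 36 36 36 6f 40 2b) = 03 5f; tag = H(cc bb 5c 5c 5c 5c 5c 03 5f) = 03b5 ← matches

3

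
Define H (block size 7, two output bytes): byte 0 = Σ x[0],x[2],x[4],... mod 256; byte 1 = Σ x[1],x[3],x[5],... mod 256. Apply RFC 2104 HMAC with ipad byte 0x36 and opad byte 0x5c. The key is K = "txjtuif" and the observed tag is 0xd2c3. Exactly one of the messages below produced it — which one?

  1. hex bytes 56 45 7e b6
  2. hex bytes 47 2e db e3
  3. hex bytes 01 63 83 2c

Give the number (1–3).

2

Key "txjtuif" = 74 78 6a 74 75 69 66 is exactly B = 7 bytes: K' = 74 78 6a 74 75 69 66.
K' ⊕ ipad = 42 4e 5c 42 43 5f 50; K' ⊕ opad = 28 24 36 28 29 35 3a.
m1: inner = H(42 4e 5c 42 43 5f 50 56 45 7e b6) = 2c c3; tag = H(28 24 36 28 29 35 3a 2c c3) = 84ad
m2: inner = H(42 4e 5c 42 43 5f 50 47 2e db e3) = 42 11; tag = H(28 24 36 28 29 35 3a 42 11) = d2c3 ← matches
m3: inner = H(42 4e 5c 42 43 5f 50 01 63 83 2c) = c0 73; tag = H(28 24 36 28 29 35 3a c0 73) = 3441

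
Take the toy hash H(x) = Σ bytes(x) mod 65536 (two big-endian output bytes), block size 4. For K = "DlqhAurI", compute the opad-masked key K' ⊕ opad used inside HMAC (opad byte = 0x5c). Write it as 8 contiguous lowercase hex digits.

5ea65c5c

Key "DlqhAurI" = 44 6c 71 68 41 75 72 49 is 8 bytes > B = 4, so hash it first: H(key) = 02 fa, then zero-pad to 4 bytes: K' = 02 fa 00 00.
XOR each byte with 0x5c: 02⊕5c=5e, fa⊕5c=a6, 00⊕5c=5c, 00⊕5c=5c.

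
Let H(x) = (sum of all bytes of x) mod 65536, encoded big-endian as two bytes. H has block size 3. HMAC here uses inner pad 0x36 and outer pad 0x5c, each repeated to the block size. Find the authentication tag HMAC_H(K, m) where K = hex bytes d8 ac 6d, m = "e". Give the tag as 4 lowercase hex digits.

01ef

Key hex bytes d8 ac 6d is exactly B = 3 bytes: K' = d8 ac 6d.
K' ⊕ ipad = ee 9a 5b.  K' ⊕ opad = 84 f0 31.
Inner input = (K'⊕ipad) ∥ m = ee 9a 5b ∥ 65.
Inner hash: sum = 238+154+91+101 = 584 → 02 48.
Outer input = (K'⊕opad) ∥ inner = 84 f0 31 ∥ 02 48.
Outer hash (tag): sum = 132+240+49+2+72 = 495 → 01 ef.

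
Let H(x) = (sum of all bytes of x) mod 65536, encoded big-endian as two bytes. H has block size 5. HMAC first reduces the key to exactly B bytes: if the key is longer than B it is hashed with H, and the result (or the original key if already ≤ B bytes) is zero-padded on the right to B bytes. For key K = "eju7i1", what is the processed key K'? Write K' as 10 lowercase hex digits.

|K| = 6 > B = 5, so first hash the key.
H(K): sum = 101+106+117+55+105+49 = 533 → 02 15.
Zero-pad H(K) = 02 15 to 5 bytes: K' = 02 15 00 00 00.

0215000000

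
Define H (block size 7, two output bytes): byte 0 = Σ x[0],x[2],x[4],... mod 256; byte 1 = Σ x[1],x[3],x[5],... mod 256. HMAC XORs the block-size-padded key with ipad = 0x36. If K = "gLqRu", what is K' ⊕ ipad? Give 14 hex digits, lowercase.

Key "gLqRu" = 67 4c 71 52 75 is 5 bytes ≤ B = 7; zero-pad to 7 bytes: K' = 67 4c 71 52 75 00 00.
XOR each byte with 0x36: 67⊕36=51, 4c⊕36=7a, 71⊕36=47, 52⊕36=64, 75⊕36=43, 00⊕36=36, 00⊕36=36.

517a4764433636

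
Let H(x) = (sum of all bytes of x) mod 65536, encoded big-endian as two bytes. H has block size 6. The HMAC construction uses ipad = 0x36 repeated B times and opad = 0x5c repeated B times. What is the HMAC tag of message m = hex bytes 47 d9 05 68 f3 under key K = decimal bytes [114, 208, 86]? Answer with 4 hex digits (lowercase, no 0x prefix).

0288

Key decimal bytes [114, 208, 86] = 72 d0 56 is 3 bytes ≤ B = 6; zero-pad to 6 bytes: K' = 72 d0 56 00 00 00.
K' ⊕ ipad = 44 e6 60 36 36 36.  K' ⊕ opad = 2e 8c 0a 5c 5c 5c.
Inner input = (K'⊕ipad) ∥ m = 44 e6 60 36 36 36 ∥ 47 d9 05 68 f3.
Inner hash: sum = 68+230+96+54+54+54+71+217+5+104+243 = 1196 → 04 ac.
Outer input = (K'⊕opad) ∥ inner = 2e 8c 0a 5c 5c 5c ∥ 04 ac.
Outer hash (tag): sum = 46+140+10+92+92+92+4+172 = 648 → 02 88.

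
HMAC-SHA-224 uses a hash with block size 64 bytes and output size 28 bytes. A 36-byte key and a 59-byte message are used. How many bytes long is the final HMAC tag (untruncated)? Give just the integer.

28

The tag is one SHA-224 digest: 28 bytes.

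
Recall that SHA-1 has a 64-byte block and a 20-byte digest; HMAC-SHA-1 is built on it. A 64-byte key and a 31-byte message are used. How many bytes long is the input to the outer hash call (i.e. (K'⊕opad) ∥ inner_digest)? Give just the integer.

Key is 64 ≤ 64 bytes, zero-padded: |K'| = 64.
Outer input = (K'⊕opad) ∥ H(inner) → 64 + 20 = 84 bytes.

84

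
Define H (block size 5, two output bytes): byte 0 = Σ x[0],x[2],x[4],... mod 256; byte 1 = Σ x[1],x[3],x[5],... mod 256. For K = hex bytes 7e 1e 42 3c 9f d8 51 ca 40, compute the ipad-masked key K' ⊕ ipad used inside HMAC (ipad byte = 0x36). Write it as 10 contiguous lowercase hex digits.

Key hex bytes 7e 1e 42 3c 9f d8 51 ca 40 is 9 bytes > B = 5, so hash it first: H(key) = f0 fc, then zero-pad to 5 bytes: K' = f0 fc 00 00 00.
XOR each byte with 0x36: f0⊕36=c6, fc⊕36=ca, 00⊕36=36, 00⊕36=36, 00⊕36=36.

c6ca363636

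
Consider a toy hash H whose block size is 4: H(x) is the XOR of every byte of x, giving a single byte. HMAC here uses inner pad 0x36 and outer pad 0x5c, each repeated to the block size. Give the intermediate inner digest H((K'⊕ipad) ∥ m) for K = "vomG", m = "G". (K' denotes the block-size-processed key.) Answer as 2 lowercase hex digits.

Key "vomG" = 76 6f 6d 47 is exactly B = 4 bytes: K' = 76 6f 6d 47.
K' ⊕ ipad = 40 59 5b 71.
Inner input = 40 59 5b 71 ∥ 47.
Inner hash: XOR 40⊕59⊕5b⊕71⊕47 = 74.

74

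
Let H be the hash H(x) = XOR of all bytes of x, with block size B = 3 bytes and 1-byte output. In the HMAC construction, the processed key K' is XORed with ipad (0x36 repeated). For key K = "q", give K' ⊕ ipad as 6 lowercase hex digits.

473636

Key "q" = 71 is 1 byte ≤ B = 3; zero-pad to 3 bytes: K' = 71 00 00.
XOR each byte with 0x36: 71⊕36=47, 00⊕36=36, 00⊕36=36.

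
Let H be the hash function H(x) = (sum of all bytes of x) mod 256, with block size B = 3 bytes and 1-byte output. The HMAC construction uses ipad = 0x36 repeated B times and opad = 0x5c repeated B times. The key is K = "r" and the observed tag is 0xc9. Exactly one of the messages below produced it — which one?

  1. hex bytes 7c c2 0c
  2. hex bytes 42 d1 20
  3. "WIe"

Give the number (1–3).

Key "r" = 72 is 1 byte ≤ B = 3; zero-pad to 3 bytes: K' = 72 00 00.
K' ⊕ ipad = 44 36 36; K' ⊕ opad = 2e 5c 5c.
m1: inner = H(44 36 36 7c c2 0c) = fa; tag = H(2e 5c 5c fa) = e0
m2: inner = H(44 36 36 42 d1 20) = e3; tag = H(2e 5c 5c e3) = c9 ← matches
m3: inner = H(44 36 36 57 49 65) = b5; tag = H(2e 5c 5c b5) = 9b

2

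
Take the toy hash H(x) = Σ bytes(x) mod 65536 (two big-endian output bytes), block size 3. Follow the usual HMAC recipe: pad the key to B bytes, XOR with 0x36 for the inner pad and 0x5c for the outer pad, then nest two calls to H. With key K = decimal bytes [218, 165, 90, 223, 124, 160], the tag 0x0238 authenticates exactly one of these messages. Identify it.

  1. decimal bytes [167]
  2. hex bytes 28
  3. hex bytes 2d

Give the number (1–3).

1

Key decimal bytes [218, 165, 90, 223, 124, 160] = da a5 5a df 7c a0 is 6 bytes > B = 3, so hash it first: H(key) = 03 d4, then zero-pad to 3 bytes: K' = 03 d4 00.
K' ⊕ ipad = 35 e2 36; K' ⊕ opad = 5f 88 5c.
m1: inner = H(35 e2 36 a7) = 01 f4; tag = H(5f 88 5c 01 f4) = 0238 ← matches
m2: inner = H(35 e2 36 28) = 01 75; tag = H(5f 88 5c 01 75) = 01b9
m3: inner = H(35 e2 36 2d) = 01 7a; tag = H(5f 88 5c 01 7a) = 01be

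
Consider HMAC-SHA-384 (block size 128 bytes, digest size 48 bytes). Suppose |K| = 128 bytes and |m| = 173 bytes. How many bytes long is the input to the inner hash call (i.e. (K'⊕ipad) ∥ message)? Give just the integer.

301

Key is 128 ≤ 128 bytes, zero-padded: |K'| = 128.
Inner input = (K'⊕ipad) ∥ m → 128 + 173 = 301 bytes.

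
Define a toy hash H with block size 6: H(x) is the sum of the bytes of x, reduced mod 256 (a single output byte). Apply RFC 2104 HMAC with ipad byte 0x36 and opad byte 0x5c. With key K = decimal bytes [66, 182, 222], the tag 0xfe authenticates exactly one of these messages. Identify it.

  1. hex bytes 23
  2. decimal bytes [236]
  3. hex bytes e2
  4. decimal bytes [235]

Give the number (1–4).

Key decimal bytes [66, 182, 222] = 42 b6 de is 3 bytes ≤ B = 6; zero-pad to 6 bytes: K' = 42 b6 de 00 00 00.
K' ⊕ ipad = 74 80 e8 36 36 36; K' ⊕ opad = 1e ea 82 5c 5c 5c.
m1: inner = H(74 80 e8 36 36 36 23) = a1; tag = H(1e ea 82 5c 5c 5c a1) = 3f
m2: inner = H(74 80 e8 36 36 36 ec) = 6a; tag = H(1e ea 82 5c 5c 5c 6a) = 08
m3: inner = H(74 80 e8 36 36 36 e2) = 60; tag = H(1e ea 82 5c 5c 5c 60) = fe ← matches
m4: inner = H(74 80 e8 36 36 36 eb) = 69; tag = H(1e ea 82 5c 5c 5c 69) = 07

3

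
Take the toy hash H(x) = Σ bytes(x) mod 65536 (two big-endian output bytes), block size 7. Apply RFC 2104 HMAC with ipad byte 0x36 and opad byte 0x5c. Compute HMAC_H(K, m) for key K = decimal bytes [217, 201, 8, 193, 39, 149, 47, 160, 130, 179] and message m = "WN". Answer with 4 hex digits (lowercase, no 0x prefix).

02a1

Key decimal bytes [217, 201, 8, 193, 39, 149, 47, 160, 130, 179] = d9 c9 08 c1 27 95 2f a0 82 b3 is 10 bytes > B = 7, so hash it first: H(key) = 05 2b, then zero-pad to 7 bytes: K' = 05 2b 00 00 00 00 00.
K' ⊕ ipad = 33 1d 36 36 36 36 36.  K' ⊕ opad = 59 77 5c 5c 5c 5c 5c.
Inner input = (K'⊕ipad) ∥ m = 33 1d 36 36 36 36 36 ∥ 57 4e.
Inner hash: sum = 51+29+54+54+54+54+54+87+78 = 515 → 02 03.
Outer input = (K'⊕opad) ∥ inner = 59 77 5c 5c 5c 5c 5c ∥ 02 03.
Outer hash (tag): sum = 89+119+92+92+92+92+92+2+3 = 673 → 02 a1.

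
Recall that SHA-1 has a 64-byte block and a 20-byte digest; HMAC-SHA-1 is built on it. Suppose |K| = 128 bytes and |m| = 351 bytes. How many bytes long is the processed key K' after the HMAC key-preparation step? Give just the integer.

64

Key is 128 > 64 bytes, so it is hashed to 20 bytes then zero-padded to 64: |K'| = 64.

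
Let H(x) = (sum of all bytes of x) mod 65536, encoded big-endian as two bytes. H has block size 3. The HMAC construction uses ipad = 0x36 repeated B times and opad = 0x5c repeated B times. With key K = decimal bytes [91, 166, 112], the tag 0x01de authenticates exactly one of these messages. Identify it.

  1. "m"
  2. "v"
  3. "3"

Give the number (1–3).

1

Key decimal bytes [91, 166, 112] = 5b a6 70 is exactly B = 3 bytes: K' = 5b a6 70.
K' ⊕ ipad = 6d 90 46; K' ⊕ opad = 07 fa 2c.
m1: inner = H(6d 90 46 6d) = 01 b0; tag = H(07 fa 2c 01 b0) = 01de ← matches
m2: inner = H(6d 90 46 76) = 01 b9; tag = H(07 fa 2c 01 b9) = 01e7
m3: inner = H(6d 90 46 33) = 01 76; tag = H(07 fa 2c 01 76) = 01a4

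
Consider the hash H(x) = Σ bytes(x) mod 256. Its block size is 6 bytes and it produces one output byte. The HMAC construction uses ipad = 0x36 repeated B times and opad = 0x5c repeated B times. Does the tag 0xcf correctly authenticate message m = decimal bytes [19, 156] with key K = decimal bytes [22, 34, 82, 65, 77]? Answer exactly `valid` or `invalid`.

valid

Key decimal bytes [22, 34, 82, 65, 77] = 16 22 52 41 4d is 5 bytes ≤ B = 6; zero-pad to 6 bytes: K' = 16 22 52 41 4d 00.
K' ⊕ ipad = 20 14 64 77 7b 36; K' ⊕ opad = 4a 7e 0e 1d 11 5c.
Inner hash: sum = 32+20+100+119+123+54+19+156 = 623; mod 256 = 111 → 6f.
Outer hash (recomputed tag): sum = 74+126+14+29+17+92+111 = 463; mod 256 = 207 → cf.
Recomputed tag = cf; claimed = cf → match.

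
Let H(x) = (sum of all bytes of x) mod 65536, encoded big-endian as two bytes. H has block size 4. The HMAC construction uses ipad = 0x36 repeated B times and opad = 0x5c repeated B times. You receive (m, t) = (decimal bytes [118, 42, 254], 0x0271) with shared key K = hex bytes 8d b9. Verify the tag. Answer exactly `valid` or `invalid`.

Key hex bytes 8d b9 is 2 bytes ≤ B = 4; zero-pad to 4 bytes: K' = 8d b9 00 00.
K' ⊕ ipad = bb 8f 36 36; K' ⊕ opad = d1 e5 5c 5c.
Inner hash: sum = 187+143+54+54+118+42+254 = 852 → 03 54.
Outer hash (recomputed tag): sum = 209+229+92+92+3+84 = 709 → 02 c5.
Recomputed tag = 02c5; claimed = 0271 → mismatch.

invalid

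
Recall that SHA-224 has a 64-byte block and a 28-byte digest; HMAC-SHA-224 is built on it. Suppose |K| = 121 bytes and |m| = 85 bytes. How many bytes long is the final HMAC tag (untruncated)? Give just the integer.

The tag is one SHA-224 digest: 28 bytes.

28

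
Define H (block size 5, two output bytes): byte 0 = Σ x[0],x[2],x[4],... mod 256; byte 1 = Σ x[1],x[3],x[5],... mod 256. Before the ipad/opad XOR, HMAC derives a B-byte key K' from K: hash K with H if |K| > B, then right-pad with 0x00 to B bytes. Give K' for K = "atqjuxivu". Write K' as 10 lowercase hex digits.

25cc000000

|K| = 9 > B = 5, so first hash the key.
H(K): even-index sum = 549 mod 256 = 37; odd-index sum = 460 mod 256 = 204 → 25 cc.
Zero-pad H(K) = 25 cc to 5 bytes: K' = 25 cc 00 00 00.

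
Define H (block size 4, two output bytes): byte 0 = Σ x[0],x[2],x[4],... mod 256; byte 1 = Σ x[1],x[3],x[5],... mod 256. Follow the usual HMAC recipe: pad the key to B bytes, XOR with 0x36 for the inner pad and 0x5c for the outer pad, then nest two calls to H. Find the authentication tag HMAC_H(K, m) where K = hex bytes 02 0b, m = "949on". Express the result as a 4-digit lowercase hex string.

Key hex bytes 02 0b is 2 bytes ≤ B = 4; zero-pad to 4 bytes: K' = 02 0b 00 00.
K' ⊕ ipad = 34 3d 36 36.  K' ⊕ opad = 5e 57 5c 5c.
Inner input = (K'⊕ipad) ∥ m = 34 3d 36 36 ∥ 39 34 39 6f 6e.
Inner hash: even-index sum = 330 mod 256 = 74; odd-index sum = 278 mod 256 = 22 → 4a 16.
Outer input = (K'⊕opad) ∥ inner = 5e 57 5c 5c ∥ 4a 16.
Outer hash (tag): even-index sum = 260 mod 256 = 4; odd-index sum = 201 mod 256 = 201 → 04 c9.

04c9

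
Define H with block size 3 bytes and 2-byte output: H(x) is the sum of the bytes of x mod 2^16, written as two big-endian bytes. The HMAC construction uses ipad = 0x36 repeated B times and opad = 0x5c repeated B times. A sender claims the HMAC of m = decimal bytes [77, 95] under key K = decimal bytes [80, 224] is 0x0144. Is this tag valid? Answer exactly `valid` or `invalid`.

Key decimal bytes [80, 224] = 50 e0 is 2 bytes ≤ B = 3; zero-pad to 3 bytes: K' = 50 e0 00.
K' ⊕ ipad = 66 d6 36; K' ⊕ opad = 0c bc 5c.
Inner hash: sum = 102+214+54+77+95 = 542 → 02 1e.
Outer hash (recomputed tag): sum = 12+188+92+2+30 = 324 → 01 44.
Recomputed tag = 0144; claimed = 0144 → match.

valid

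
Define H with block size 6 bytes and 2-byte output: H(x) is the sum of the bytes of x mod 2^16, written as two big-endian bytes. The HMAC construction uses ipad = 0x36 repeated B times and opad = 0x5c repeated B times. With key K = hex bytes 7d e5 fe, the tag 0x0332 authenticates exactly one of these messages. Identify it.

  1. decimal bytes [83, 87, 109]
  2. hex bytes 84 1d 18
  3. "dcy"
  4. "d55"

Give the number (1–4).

Key hex bytes 7d e5 fe is 3 bytes ≤ B = 6; zero-pad to 6 bytes: K' = 7d e5 fe 00 00 00.
K' ⊕ ipad = 4b d3 c8 36 36 36; K' ⊕ opad = 21 b9 a2 5c 5c 5c.
m1: inner = H(4b d3 c8 36 36 36 53 57 6d) = 03 9f; tag = H(21 b9 a2 5c 5c 5c 03 9f) = 0332 ← matches
m2: inner = H(4b d3 c8 36 36 36 84 1d 18) = 03 41; tag = H(21 b9 a2 5c 5c 5c 03 41) = 02d4
m3: inner = H(4b d3 c8 36 36 36 64 63 79) = 03 c8; tag = H(21 b9 a2 5c 5c 5c 03 c8) = 035b
m4: inner = H(4b d3 c8 36 36 36 64 35 35) = 03 56; tag = H(21 b9 a2 5c 5c 5c 03 56) = 02e9

1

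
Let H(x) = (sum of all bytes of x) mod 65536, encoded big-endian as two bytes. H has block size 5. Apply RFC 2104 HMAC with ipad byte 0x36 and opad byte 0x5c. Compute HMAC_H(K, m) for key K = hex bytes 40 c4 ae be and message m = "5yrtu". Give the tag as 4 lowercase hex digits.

03af

Key hex bytes 40 c4 ae be is 4 bytes ≤ B = 5; zero-pad to 5 bytes: K' = 40 c4 ae be 00.
K' ⊕ ipad = 76 f2 98 88 36.  K' ⊕ opad = 1c 98 f2 e2 5c.
Inner input = (K'⊕ipad) ∥ m = 76 f2 98 88 36 ∥ 35 79 72 74 75.
Inner hash: sum = 118+242+152+136+54+53+121+114+116+117 = 1223 → 04 c7.
Outer input = (K'⊕opad) ∥ inner = 1c 98 f2 e2 5c ∥ 04 c7.
Outer hash (tag): sum = 28+152+242+226+92+4+199 = 943 → 03 af.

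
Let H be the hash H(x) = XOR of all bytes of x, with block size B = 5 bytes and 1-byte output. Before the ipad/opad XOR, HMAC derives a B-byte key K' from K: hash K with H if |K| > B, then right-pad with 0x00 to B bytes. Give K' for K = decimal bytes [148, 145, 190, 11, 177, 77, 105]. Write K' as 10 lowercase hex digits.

2500000000

|K| = 7 > B = 5, so first hash the key.
H(K): XOR 94⊕91⊕be⊕0b⊕b1⊕4d⊕69 = 25.
Zero-pad H(K) = 25 to 5 bytes: K' = 25 00 00 00 00.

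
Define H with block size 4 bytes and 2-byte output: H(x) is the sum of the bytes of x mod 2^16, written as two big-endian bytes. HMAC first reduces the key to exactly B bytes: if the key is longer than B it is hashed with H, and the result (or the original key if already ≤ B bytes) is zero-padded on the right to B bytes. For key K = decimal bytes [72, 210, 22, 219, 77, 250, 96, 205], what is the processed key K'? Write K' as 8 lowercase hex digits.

047f0000

|K| = 8 > B = 4, so first hash the key.
H(K): sum = 72+210+22+219+77+250+96+205 = 1151 → 04 7f.
Zero-pad H(K) = 04 7f to 4 bytes: K' = 04 7f 00 00.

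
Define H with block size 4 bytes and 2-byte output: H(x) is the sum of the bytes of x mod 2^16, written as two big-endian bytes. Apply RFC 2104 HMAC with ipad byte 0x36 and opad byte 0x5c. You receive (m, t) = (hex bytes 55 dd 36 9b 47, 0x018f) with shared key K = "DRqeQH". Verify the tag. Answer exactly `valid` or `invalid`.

valid

Key "DRqeQH" = 44 52 71 65 51 48 is 6 bytes > B = 4, so hash it first: H(key) = 02 05, then zero-pad to 4 bytes: K' = 02 05 00 00.
K' ⊕ ipad = 34 33 36 36; K' ⊕ opad = 5e 59 5c 5c.
Inner hash: sum = 52+51+54+54+85+221+54+155+71 = 797 → 03 1d.
Outer hash (recomputed tag): sum = 94+89+92+92+3+29 = 399 → 01 8f.
Recomputed tag = 018f; claimed = 018f → match.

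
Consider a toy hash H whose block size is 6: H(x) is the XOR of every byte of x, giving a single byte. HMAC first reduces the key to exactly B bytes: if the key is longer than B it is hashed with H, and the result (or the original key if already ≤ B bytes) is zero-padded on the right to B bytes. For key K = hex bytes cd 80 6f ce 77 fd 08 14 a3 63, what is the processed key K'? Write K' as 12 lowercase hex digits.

|K| = 10 > B = 6, so first hash the key.
H(K): XOR cd⊕80⊕6f⊕ce⊕77⊕fd⊕08⊕14⊕a3⊕63 = ba.
Zero-pad H(K) = ba to 6 bytes: K' = ba 00 00 00 00 00.

ba0000000000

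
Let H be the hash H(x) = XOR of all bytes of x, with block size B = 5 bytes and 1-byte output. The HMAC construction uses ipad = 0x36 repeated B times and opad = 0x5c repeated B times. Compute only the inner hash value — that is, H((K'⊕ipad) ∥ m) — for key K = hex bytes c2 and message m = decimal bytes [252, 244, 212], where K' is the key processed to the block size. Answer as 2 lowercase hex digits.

Key hex bytes c2 is 1 byte ≤ B = 5; zero-pad to 5 bytes: K' = c2 00 00 00 00.
K' ⊕ ipad = f4 36 36 36 36.
Inner input = f4 36 36 36 36 ∥ fc f4 d4.
Inner hash: XOR f4⊕36⊕36⊕36⊕36⊕fc⊕f4⊕d4 = 28.

28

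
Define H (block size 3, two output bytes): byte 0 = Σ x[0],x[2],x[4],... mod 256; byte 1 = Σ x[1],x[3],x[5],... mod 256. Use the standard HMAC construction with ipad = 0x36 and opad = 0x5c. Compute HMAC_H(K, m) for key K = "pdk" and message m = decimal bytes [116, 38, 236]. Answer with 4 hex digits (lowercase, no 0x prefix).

1501

Key "pdk" = 70 64 6b is exactly B = 3 bytes: K' = 70 64 6b.
K' ⊕ ipad = 46 52 5d.  K' ⊕ opad = 2c 38 37.
Inner input = (K'⊕ipad) ∥ m = 46 52 5d ∥ 74 26 ec.
Inner hash: even-index sum = 201 mod 256 = 201; odd-index sum = 434 mod 256 = 178 → c9 b2.
Outer input = (K'⊕opad) ∥ inner = 2c 38 37 ∥ c9 b2.
Outer hash (tag): even-index sum = 277 mod 256 = 21; odd-index sum = 257 mod 256 = 1 → 15 01.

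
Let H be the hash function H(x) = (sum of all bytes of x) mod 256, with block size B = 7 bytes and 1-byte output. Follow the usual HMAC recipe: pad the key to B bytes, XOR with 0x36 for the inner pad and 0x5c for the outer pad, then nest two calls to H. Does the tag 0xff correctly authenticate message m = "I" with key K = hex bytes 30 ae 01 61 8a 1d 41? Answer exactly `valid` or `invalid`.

valid

Key hex bytes 30 ae 01 61 8a 1d 41 is exactly B = 7 bytes: K' = 30 ae 01 61 8a 1d 41.
K' ⊕ ipad = 06 98 37 57 bc 2b 77; K' ⊕ opad = 6c f2 5d 3d d6 41 1d.
Inner hash: sum = 6+152+55+87+188+43+119+73 = 723; mod 256 = 211 → d3.
Outer hash (recomputed tag): sum = 108+242+93+61+214+65+29+211 = 1023; mod 256 = 255 → ff.
Recomputed tag = ff; claimed = ff → match.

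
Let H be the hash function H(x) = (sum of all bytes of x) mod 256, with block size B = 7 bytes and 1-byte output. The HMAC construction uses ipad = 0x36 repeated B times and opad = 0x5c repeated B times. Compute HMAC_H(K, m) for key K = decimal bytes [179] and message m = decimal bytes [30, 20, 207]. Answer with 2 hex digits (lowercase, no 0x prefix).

e1

Key decimal bytes [179] = b3 is 1 byte ≤ B = 7; zero-pad to 7 bytes: K' = b3 00 00 00 00 00 00.
K' ⊕ ipad = 85 36 36 36 36 36 36.  K' ⊕ opad = ef 5c 5c 5c 5c 5c 5c.
Inner input = (K'⊕ipad) ∥ m = 85 36 36 36 36 36 36 ∥ 1e 14 cf.
Inner hash: sum = 133+54+54+54+54+54+54+30+20+207 = 714; mod 256 = 202 → ca.
Outer input = (K'⊕opad) ∥ inner = ef 5c 5c 5c 5c 5c 5c ∥ ca.
Outer hash (tag): sum = 239+92+92+92+92+92+92+202 = 993; mod 256 = 225 → e1.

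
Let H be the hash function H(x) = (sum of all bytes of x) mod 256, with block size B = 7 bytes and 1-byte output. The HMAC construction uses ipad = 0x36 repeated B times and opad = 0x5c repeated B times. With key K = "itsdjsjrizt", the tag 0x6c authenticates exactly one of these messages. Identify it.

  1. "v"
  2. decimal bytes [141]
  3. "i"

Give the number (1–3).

1

Key "itsdjsjrizt" = 69 74 73 64 6a 73 6a 72 69 7a 74 is 11 bytes > B = 7, so hash it first: H(key) = c4, then zero-pad to 7 bytes: K' = c4 00 00 00 00 00 00.
K' ⊕ ipad = f2 36 36 36 36 36 36; K' ⊕ opad = 98 5c 5c 5c 5c 5c 5c.
m1: inner = H(f2 36 36 36 36 36 36 76) = ac; tag = H(98 5c 5c 5c 5c 5c 5c ac) = 6c ← matches
m2: inner = H(f2 36 36 36 36 36 36 8d) = c3; tag = H(98 5c 5c 5c 5c 5c 5c c3) = 83
m3: inner = H(f2 36 36 36 36 36 36 69) = 9f; tag = H(98 5c 5c 5c 5c 5c 5c 9f) = 5f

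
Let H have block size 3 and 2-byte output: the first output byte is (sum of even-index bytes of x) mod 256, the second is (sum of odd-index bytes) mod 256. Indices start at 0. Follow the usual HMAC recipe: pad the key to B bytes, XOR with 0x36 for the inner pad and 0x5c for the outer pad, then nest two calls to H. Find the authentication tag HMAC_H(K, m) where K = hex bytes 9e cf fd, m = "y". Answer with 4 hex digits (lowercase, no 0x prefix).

Key hex bytes 9e cf fd is exactly B = 3 bytes: K' = 9e cf fd.
K' ⊕ ipad = a8 f9 cb.  K' ⊕ opad = c2 93 a1.
Inner input = (K'⊕ipad) ∥ m = a8 f9 cb ∥ 79.
Inner hash: even-index sum = 371 mod 256 = 115; odd-index sum = 370 mod 256 = 114 → 73 72.
Outer input = (K'⊕opad) ∥ inner = c2 93 a1 ∥ 73 72.
Outer hash (tag): even-index sum = 469 mod 256 = 213; odd-index sum = 262 mod 256 = 6 → d5 06.

d506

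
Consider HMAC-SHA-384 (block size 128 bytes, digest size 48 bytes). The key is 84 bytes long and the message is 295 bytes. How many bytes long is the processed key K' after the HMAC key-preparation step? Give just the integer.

Key is 84 ≤ 128 bytes, zero-padded: |K'| = 128.

128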